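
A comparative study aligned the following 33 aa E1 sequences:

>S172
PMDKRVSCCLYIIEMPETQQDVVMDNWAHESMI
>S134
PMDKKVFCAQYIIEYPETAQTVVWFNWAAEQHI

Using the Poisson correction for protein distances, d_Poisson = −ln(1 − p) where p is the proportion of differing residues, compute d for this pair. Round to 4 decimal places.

Mismatches occur at site 5 (R/K), site 7 (S/F), site 9 (C/A), site 10 (L/Q), site 15 (M/Y), site 19 (Q/A), site 21 (D/T), site 24 (M/W), site 25 (D/F), site 29 (H/A), site 31 (S/Q), site 32 (M/H).
p = 12/33 = 0.363636.
d = −ln(1 − 0.363636) = −ln(0.636364) = 0.4520.

0.4520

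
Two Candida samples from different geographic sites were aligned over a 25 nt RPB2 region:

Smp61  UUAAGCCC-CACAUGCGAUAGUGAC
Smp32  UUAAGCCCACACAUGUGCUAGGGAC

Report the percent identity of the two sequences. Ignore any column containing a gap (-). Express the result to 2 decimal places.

87.50%

Excluding the 1 gap column leaves 24 comparable sites.
The sequences differ at positions 16 (C/U), 18 (A/C), 22 (U/G).
21 of the 24 comparable sites match, so the percent identity is 21/24 × 100 = 87.50%.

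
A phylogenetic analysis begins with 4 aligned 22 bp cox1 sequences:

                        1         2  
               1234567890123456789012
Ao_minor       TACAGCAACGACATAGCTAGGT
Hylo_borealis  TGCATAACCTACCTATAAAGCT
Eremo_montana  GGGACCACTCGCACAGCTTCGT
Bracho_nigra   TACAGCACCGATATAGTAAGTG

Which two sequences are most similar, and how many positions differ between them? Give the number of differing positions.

Pairwise Hamming distances:
  Ao_minor vs Hylo_borealis: 10
  Ao_minor vs Eremo_montana: 11
  Ao_minor vs Bracho_nigra: 6
  Hylo_borealis vs Eremo_montana: 15
  Hylo_borealis vs Bracho_nigra: 10
  Eremo_montana vs Bracho_nigra: 15
The smallest is 6, between Ao_minor and Bracho_nigra.

6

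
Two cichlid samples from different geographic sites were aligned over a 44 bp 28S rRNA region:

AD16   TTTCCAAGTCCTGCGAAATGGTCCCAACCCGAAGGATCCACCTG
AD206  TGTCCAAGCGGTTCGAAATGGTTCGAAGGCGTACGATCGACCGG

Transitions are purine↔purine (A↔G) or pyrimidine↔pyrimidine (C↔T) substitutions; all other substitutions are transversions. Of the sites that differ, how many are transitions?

2

Mismatches occur at site 2 (T→G, transversion), site 9 (T→C, transition), site 10 (C→G, transversion), site 11 (C→G, transversion), site 13 (G→T, transversion), site 23 (C→T, transition), site 25 (C→G, transversion), site 28 (C→G, transversion), site 29 (C→G, transversion), site 32 (A→T, transversion), site 34 (G→C, transversion), site 39 (C→G, transversion), site 43 (T→G, transversion).
Of the 13 differences, 2 transitions and 11 transversions, so the answer is 2.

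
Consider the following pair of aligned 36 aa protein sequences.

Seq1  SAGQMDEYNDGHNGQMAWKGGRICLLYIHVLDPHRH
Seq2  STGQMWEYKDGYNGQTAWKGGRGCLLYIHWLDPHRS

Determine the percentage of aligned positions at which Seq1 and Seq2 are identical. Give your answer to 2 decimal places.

77.78%

Differing sites — 2:A/T; 6:D/W; 9:N/K; 12:H/Y; 16:M/T; 23:I/G; 30:V/W; 36:H/S.
28 of the 36 sites match, so the percent identity is 28/36 × 100 = 77.78%.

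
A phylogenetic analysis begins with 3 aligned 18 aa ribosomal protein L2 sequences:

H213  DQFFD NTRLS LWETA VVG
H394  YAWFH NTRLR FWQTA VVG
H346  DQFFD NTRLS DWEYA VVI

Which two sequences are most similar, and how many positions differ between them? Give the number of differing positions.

Pairwise Hamming distances:
  H213 vs H394: 7
  H213 vs H346: 3
  H394 vs H346: 9
The smallest is 3, between H213 and H346.

3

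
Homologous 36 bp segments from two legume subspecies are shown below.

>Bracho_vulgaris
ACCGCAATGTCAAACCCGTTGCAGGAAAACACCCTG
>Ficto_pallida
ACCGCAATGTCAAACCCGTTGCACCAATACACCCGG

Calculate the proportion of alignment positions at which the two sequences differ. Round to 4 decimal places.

0.1111

Differing sites — 24:G/C; 25:G/C; 28:A/T; 35:T/G.
There are 4 differences over 36 sites, so p = 4/36 = 0.1111.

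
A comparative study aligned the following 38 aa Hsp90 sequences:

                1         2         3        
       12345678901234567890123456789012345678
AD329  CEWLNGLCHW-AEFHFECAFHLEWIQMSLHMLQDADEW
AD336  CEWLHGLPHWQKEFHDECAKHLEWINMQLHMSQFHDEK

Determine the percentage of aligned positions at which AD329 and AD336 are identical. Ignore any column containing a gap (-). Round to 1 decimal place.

70.3%

Excluding the 1 gap column leaves 37 comparable sites.
Differing sites — 5:N/H; 8:C/P; 12:A/K; 16:F/D; 20:F/K; 26:Q/N; 28:S/Q; 32:L/S; 34:D/F; 35:A/H; 38:W/K.
26 of the 37 comparable sites match, so the percent identity is 26/37 × 100 = 70.3%.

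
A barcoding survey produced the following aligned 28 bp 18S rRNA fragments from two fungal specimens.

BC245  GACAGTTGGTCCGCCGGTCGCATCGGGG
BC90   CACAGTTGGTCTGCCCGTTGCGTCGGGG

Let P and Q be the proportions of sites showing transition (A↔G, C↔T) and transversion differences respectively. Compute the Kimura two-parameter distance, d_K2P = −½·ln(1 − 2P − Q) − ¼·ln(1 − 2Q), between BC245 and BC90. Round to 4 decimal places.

0.2068

Differing sites — 1:G/C (Tv); 12:C/T (Ti); 16:G/C (Tv); 19:C/T (Ti); 22:A/G (Ti).
Of the 5 differences, 3 transitions and 2 transversions over 28 sites: P = 3/28 = 0.107143, Q = 2/28 = 0.071429.
d = −0.5·ln(0.714285) − 0.25·ln(0.857142) = −0.5·(-0.336473) − 0.25·(-0.154152) = 0.2068.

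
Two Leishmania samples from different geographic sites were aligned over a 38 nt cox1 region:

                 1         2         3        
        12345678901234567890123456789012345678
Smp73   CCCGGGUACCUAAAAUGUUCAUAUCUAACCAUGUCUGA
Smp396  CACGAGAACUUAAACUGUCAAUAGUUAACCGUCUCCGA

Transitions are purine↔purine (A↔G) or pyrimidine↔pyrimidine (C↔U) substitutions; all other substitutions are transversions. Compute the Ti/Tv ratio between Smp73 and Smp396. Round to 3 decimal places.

1.000

Differing sites — 2:C/A (Tv); 5:G/A (Ti); 7:U/A (Tv); 10:C/U (Ti); 15:A/C (Tv); 19:U/C (Ti); 20:C/A (Tv); 24:U/G (Tv); 25:C/U (Ti); 31:A/G (Ti); 33:G/C (Tv); 36:U/C (Ti).
Of the 12 differences, 6 transitions and 6 transversions, so Ti/Tv = 6/6 = 1.000.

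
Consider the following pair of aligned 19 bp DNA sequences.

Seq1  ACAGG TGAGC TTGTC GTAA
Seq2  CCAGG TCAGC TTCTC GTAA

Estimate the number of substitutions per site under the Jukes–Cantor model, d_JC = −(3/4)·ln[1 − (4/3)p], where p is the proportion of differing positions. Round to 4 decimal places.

0.1773

The sequences differ at positions 1 (A/C), 7 (G/C), 13 (G/C).
p = 3/19 = 0.157895.
d = −0.75 · ln(1 − (4/3)·0.157895) = −0.75 · ln(0.789473) = −0.75 · (-0.236390) = 0.1773.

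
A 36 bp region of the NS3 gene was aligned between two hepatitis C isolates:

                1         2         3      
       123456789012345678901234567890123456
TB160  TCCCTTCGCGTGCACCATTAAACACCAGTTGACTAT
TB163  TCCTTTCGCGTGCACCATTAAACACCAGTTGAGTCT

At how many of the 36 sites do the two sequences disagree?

3

Differing sites — 4:C/T; 33:C/G; 35:A/C.
That gives 3 mismatches out of 36 aligned sites, so the Hamming distance is 3.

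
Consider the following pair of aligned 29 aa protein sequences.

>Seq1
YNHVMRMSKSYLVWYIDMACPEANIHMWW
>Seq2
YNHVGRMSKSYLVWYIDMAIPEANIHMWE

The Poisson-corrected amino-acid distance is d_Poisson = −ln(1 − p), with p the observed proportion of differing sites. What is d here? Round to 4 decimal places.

Differing sites — 5:M/G; 20:C/I; 29:W/E.
p = 3/29 = 0.103448.
d = −ln(1 − 0.103448) = −ln(0.896552) = 0.1092.

0.1092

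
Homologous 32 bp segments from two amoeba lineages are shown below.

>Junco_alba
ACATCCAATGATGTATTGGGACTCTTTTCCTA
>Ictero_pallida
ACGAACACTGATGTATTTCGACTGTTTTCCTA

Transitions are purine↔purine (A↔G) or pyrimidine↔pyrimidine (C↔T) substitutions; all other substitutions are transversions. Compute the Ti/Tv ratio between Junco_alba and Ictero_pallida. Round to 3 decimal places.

Mismatches occur at site 3 (A→G, transition), site 4 (T→A, transversion), site 5 (C→A, transversion), site 8 (A→C, transversion), site 18 (G→T, transversion), site 19 (G→C, transversion), site 24 (C→G, transversion).
Of the 7 differences, 1 transition and 6 transversions, so Ti/Tv = 1/6 = 0.167.

0.167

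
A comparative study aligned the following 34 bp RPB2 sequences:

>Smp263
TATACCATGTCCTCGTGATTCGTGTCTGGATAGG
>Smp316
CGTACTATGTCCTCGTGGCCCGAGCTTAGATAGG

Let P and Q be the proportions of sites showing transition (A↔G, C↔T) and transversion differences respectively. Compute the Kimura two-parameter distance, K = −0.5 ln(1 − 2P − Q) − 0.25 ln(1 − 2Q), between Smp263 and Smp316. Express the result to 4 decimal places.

0.4243

Mismatches occur at site 1 (T→C, transition), site 2 (A→G, transition), site 6 (C→T, transition), site 18 (A→G, transition), site 19 (T→C, transition), site 20 (T→C, transition), site 23 (T→A, transversion), site 25 (T→C, transition), site 26 (C→T, transition), site 28 (G→A, transition).
Of the 10 differences, 9 transitions and 1 transversion over 34 sites: P = 9/34 = 0.264706, Q = 1/34 = 0.029412.
d = −0.5·ln(0.441176) − 0.25·ln(0.941176) = −0.5·(-0.818311) − 0.25·(-0.060625) = 0.4243.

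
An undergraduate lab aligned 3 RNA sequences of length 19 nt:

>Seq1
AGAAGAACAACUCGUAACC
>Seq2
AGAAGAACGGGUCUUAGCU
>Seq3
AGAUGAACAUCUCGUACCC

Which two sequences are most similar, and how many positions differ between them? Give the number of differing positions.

3

Pairwise Hamming distances:
  Seq1 vs Seq2: 6
  Seq1 vs Seq3: 3
  Seq2 vs Seq3: 7
The smallest is 3, between Seq1 and Seq3.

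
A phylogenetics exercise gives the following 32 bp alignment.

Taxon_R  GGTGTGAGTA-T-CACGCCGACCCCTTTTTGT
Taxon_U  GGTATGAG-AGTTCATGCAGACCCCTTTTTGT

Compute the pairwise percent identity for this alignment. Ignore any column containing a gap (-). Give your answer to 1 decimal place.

Excluding the 3 gap columns leaves 29 comparable sites.
The sequences differ at positions 4 (G/A), 16 (C/T), 19 (C/A).
26 of the 29 comparable sites match, so the percent identity is 26/29 × 100 = 89.7%.

89.7%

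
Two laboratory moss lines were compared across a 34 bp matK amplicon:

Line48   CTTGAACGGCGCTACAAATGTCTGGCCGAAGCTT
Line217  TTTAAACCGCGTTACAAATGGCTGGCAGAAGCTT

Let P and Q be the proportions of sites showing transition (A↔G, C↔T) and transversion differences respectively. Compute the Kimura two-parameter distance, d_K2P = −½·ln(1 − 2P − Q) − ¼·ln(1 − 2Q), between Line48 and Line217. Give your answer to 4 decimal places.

0.2023

The sequences differ at positions 1 (C/T, transition), 4 (G/A, transition), 8 (G/C, transversion), 12 (C/T, transition), 21 (T/G, transversion), 27 (C/A, transversion).
Of the 6 differences, 3 transitions and 3 transversions over 34 sites: P = 3/34 = 0.088235, Q = 3/34 = 0.088235.
d = −0.5·ln(0.735295) − 0.25·ln(0.823530) = −0.5·(-0.307483) − 0.25·(-0.194155) = 0.2023.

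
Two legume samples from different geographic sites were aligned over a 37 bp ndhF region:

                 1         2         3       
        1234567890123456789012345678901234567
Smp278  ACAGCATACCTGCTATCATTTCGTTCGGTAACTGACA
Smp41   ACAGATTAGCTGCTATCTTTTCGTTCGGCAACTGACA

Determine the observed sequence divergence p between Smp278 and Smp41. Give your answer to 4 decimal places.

0.1351

The sequences differ at positions 5 (C/A), 6 (A/T), 9 (C/G), 18 (A/T), 29 (T/C).
There are 5 differences over 37 sites, so p = 5/37 = 0.1351.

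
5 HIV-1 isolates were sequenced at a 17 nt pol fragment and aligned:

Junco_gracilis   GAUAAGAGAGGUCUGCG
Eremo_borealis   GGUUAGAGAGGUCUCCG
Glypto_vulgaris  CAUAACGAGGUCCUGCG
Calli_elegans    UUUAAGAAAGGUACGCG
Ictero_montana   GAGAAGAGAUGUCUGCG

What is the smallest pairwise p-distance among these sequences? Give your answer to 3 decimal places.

Pairwise Hamming distances:
  Junco_gracilis vs Eremo_borealis: 3
  Junco_gracilis vs Glypto_vulgaris: 7
  Junco_gracilis vs Calli_elegans: 5
  Junco_gracilis vs Ictero_montana: 2
  Eremo_borealis vs Glypto_vulgaris: 10
  Eremo_borealis vs Calli_elegans: 7
  Eremo_borealis vs Ictero_montana: 5
  Glypto_vulgaris vs Calli_elegans: 9
  Glypto_vulgaris vs Ictero_montana: 9
  Calli_elegans vs Ictero_montana: 7
The smallest is 2 mismatches, between Junco_gracilis and Ictero_montana; p = 2/17 = 0.118.

0.118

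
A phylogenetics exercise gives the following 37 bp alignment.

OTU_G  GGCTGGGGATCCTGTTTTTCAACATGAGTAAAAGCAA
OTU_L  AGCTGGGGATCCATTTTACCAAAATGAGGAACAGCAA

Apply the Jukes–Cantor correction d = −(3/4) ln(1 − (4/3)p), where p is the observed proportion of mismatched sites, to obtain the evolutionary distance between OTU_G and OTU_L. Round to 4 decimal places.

The sequences differ at positions 1 (G/A), 13 (T/A), 14 (G/T), 18 (T/A), 19 (T/C), 23 (C/A), 29 (T/G), 32 (A/C).
p = 8/37 = 0.216216.
d = −0.75 · ln(1 − (4/3)·0.216216) = −0.75 · ln(0.711712) = −0.75 · (-0.340082) = 0.2551.

0.2551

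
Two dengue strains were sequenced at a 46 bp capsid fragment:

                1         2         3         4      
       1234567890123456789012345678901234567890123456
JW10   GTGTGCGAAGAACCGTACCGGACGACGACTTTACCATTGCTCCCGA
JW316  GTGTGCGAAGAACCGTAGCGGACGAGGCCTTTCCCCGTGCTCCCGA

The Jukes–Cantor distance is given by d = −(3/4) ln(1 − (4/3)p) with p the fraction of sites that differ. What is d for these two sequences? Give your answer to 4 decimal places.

The sequences differ at positions 18 (C/G), 26 (C/G), 28 (A/C), 33 (A/C), 36 (A/C), 37 (T/G).
p = 6/46 = 0.130435.
d = −0.75 · ln(1 − (4/3)·0.130435) = −0.75 · ln(0.826087) = −0.75 · (-0.191055) = 0.1433.

0.1433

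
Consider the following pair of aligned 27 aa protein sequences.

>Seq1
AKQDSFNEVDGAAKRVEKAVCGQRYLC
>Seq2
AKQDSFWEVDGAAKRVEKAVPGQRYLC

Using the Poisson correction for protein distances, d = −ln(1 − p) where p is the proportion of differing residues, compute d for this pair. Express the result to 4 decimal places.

Mismatches occur at site 7 (N/W), site 21 (C/P).
p = 2/27 = 0.074074.
d = −ln(1 − 0.074074) = −ln(0.925926) = 0.0770.

0.0770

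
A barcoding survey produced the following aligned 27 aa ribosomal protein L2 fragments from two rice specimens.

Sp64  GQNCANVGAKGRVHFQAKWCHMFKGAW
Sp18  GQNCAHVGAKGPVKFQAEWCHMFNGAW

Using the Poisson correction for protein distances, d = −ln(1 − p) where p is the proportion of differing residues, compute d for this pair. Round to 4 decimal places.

0.2048

Differing sites — 6:N/H; 12:R/P; 14:H/K; 18:K/E; 24:K/N.
p = 5/27 = 0.185185.
d = −ln(1 − 0.185185) = −ln(0.814815) = 0.2048.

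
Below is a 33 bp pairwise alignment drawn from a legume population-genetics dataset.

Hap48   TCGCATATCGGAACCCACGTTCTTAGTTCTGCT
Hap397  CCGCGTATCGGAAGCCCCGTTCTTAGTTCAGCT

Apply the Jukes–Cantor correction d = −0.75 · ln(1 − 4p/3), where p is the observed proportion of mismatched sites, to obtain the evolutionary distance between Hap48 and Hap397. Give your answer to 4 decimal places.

0.1693

The sequences differ at positions 1 (T/C), 5 (A/G), 14 (C/G), 17 (A/C), 30 (T/A).
p = 5/33 = 0.151515.
d = −0.75 · ln(1 − (4/3)·0.151515) = −0.75 · ln(0.797980) = −0.75 · (-0.225672) = 0.1693.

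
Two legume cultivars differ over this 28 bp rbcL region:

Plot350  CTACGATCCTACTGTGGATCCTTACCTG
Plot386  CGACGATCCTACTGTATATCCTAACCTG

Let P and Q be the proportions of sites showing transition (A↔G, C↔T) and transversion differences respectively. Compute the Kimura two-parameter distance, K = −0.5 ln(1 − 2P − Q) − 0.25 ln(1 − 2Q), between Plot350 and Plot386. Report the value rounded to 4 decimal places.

Mismatches occur at site 2 (T→G, transversion), site 16 (G→A, transition), site 17 (G→T, transversion), site 23 (T→A, transversion).
Of the 4 differences, 1 transition and 3 transversions over 28 sites: P = 1/28 = 0.035714, Q = 3/28 = 0.107143.
d = −0.5·ln(0.821429) − 0.25·ln(0.785714) = −0.5·(-0.196710) − 0.25·(-0.241162) = 0.1586.

0.1586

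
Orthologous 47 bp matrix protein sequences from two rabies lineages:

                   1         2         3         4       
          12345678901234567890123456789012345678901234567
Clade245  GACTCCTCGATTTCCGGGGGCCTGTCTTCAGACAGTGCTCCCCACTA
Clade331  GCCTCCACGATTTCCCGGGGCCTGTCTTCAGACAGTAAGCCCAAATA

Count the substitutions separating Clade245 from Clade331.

8

Differing sites — 2:A/C; 7:T/A; 16:G/C; 37:G/A; 38:C/A; 39:T/G; 43:C/A; 45:C/A.
That gives 8 mismatches out of 47 aligned sites, so the Hamming distance is 8.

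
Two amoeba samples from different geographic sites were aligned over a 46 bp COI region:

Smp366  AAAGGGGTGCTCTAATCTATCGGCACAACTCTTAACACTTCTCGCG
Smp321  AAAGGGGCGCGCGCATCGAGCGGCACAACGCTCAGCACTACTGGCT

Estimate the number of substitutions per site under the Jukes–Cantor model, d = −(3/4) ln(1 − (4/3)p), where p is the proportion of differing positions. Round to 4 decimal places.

0.3206

The sequences differ at positions 8 (T/C), 11 (T/G), 13 (T/G), 14 (A/C), 18 (T/G), 20 (T/G), 30 (T/G), 33 (T/C), 35 (A/G), 40 (T/A), 43 (C/G), 46 (G/T).
p = 12/46 = 0.260870.
d = −0.75 · ln(1 − (4/3)·0.260870) = −0.75 · ln(0.652173) = −0.75 · (-0.427445) = 0.3206.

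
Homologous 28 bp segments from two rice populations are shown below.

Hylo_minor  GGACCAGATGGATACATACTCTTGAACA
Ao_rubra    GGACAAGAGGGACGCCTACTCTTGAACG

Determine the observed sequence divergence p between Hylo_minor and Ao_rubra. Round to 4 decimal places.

Mismatches occur at site 5 (C→A), site 9 (T→G), site 13 (T→C), site 14 (A→G), site 16 (A→C), site 28 (A→G).
There are 6 differences over 28 sites, so p = 6/28 = 0.2143.

0.2143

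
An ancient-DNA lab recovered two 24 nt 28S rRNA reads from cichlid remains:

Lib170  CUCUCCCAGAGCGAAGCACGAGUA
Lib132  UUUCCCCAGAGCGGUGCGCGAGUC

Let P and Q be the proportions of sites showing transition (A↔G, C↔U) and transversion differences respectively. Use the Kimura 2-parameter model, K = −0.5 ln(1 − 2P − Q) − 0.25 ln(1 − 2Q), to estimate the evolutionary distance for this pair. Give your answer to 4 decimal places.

0.3922

Mismatches occur at site 1 (C→U, transition), site 3 (C→U, transition), site 4 (U→C, transition), site 14 (A→G, transition), site 15 (A→U, transversion), site 18 (A→G, transition), site 24 (A→C, transversion).
Of the 7 differences, 5 transitions and 2 transversions over 24 sites: P = 5/24 = 0.208333, Q = 2/24 = 0.083333.
d = −0.5·ln(0.500001) − 0.25·ln(0.833334) = −0.5·(-0.693145) − 0.25·(-0.182321) = 0.3922.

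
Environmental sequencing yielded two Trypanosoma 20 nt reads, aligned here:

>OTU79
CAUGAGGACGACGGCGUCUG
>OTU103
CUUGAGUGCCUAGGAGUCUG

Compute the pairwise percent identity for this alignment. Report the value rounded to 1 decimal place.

65.0%

Mismatches occur at site 2 (A/U), site 7 (G/U), site 8 (A/G), site 10 (G/C), site 11 (A/U), site 12 (C/A), site 15 (C/A).
13 of the 20 sites match, so the percent identity is 13/20 × 100 = 65.0%.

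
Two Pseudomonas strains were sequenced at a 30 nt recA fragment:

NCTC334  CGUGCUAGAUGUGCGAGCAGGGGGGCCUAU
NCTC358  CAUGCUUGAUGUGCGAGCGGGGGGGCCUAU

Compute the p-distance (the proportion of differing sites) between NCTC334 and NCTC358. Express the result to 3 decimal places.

0.100

The sequences differ at positions 2 (G/A), 7 (A/U), 19 (A/G).
There are 3 differences over 30 sites, so p = 3/30 = 0.100.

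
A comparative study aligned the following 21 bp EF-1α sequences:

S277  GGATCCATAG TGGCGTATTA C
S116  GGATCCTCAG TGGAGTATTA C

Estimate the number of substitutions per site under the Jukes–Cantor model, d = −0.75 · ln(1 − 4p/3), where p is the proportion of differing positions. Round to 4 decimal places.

0.1585

The sequences differ at positions 7 (A/T), 8 (T/C), 14 (C/A).
p = 3/21 = 0.142857.
d = −0.75 · ln(1 − (4/3)·0.142857) = −0.75 · ln(0.809524) = −0.75 · (-0.211309) = 0.1585.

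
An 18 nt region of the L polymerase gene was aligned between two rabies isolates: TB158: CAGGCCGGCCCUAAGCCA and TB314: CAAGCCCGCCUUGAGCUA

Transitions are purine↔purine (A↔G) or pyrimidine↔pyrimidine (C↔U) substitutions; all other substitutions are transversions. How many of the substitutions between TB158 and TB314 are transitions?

The sequences differ at positions 3 (G/A, transition), 7 (G/C, transversion), 11 (C/U, transition), 13 (A/G, transition), 17 (C/U, transition).
Of the 5 differences, 4 transitions and 1 transversion, so the answer is 4.

4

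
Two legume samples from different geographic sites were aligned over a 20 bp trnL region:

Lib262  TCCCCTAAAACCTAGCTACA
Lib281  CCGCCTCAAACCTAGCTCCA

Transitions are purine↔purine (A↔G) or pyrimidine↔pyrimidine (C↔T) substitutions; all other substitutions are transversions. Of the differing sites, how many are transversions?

3

Differing sites — 1:T/C (Ti); 3:C/G (Tv); 7:A/C (Tv); 18:A/C (Tv).
Of the 4 differences, 1 transition and 3 transversions, so the answer is 3.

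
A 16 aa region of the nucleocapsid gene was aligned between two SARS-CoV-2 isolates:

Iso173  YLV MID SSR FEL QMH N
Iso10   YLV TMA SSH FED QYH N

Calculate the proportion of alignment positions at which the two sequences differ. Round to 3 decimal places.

Mismatches occur at site 4 (M↔T), site 5 (I↔M), site 6 (D↔A), site 9 (R↔H), site 12 (L↔D), site 14 (M↔Y).
There are 6 differences over 16 sites, so p = 6/16 = 0.375.

0.375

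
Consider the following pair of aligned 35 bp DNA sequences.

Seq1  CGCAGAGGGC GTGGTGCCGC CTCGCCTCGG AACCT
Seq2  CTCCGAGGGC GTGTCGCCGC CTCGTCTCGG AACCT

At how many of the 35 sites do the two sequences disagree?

The sequences differ at positions 2 (G/T), 4 (A/C), 14 (G/T), 15 (T/C), 25 (C/T).
That gives 5 mismatches out of 35 aligned sites, so the Hamming distance is 5.

5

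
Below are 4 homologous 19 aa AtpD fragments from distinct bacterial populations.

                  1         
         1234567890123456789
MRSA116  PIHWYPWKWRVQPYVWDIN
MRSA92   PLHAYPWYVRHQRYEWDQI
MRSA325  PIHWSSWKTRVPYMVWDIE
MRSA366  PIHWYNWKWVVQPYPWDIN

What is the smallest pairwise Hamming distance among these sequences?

3

Pairwise Hamming distances:
  MRSA116 vs MRSA92: 9
  MRSA116 vs MRSA325: 7
  MRSA116 vs MRSA366: 3
  MRSA92 vs MRSA325: 13
  MRSA92 vs MRSA366: 11
  MRSA325 vs MRSA366: 9
The smallest is 3, between MRSA116 and MRSA366.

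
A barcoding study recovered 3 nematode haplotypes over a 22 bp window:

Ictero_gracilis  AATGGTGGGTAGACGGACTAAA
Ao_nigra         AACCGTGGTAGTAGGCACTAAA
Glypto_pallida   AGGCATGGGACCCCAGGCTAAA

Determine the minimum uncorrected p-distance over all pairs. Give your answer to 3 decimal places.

Pairwise Hamming distances:
  Ictero_gracilis vs Ao_nigra: 8
  Ictero_gracilis vs Glypto_pallida: 10
  Ao_nigra vs Glypto_pallida: 11
The smallest is 8 mismatches, between Ictero_gracilis and Ao_nigra; p = 8/22 = 0.364.

0.364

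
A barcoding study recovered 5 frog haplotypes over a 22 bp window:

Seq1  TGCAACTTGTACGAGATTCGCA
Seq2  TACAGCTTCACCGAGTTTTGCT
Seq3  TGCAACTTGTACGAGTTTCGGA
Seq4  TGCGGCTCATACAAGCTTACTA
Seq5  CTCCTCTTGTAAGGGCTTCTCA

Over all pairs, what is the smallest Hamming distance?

Pairwise Hamming distances:
  Seq1 vs Seq2: 8
  Seq1 vs Seq3: 2
  Seq1 vs Seq4: 9
  Seq1 vs Seq5: 8
  Seq2 vs Seq3: 8
  Seq2 vs Seq4: 12
  Seq2 vs Seq5: 13
  Seq3 vs Seq4: 9
  Seq3 vs Seq5: 9
  Seq4 vs Seq5: 12
The smallest is 2, between Seq1 and Seq3.

2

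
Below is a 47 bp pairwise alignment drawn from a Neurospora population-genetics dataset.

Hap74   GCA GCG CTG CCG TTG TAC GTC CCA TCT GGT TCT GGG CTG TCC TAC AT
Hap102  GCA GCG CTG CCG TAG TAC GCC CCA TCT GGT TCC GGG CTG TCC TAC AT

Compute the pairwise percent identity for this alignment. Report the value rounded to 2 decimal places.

93.62%

Mismatches occur at site 14 (T/A), site 20 (T/C), site 33 (T/C).
44 of the 47 sites match, so the percent identity is 44/47 × 100 = 93.62%.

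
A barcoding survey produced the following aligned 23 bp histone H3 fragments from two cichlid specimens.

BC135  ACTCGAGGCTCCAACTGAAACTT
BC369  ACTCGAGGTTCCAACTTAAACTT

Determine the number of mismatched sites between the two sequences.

2

Differing sites — 9:C/T; 17:G/T.
That gives 2 mismatches out of 23 aligned sites, so the Hamming distance is 2.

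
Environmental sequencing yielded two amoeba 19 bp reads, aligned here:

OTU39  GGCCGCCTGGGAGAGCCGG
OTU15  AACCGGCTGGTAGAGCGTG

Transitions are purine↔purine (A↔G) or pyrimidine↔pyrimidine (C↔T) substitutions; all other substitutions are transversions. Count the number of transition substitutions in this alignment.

2

Mismatches occur at site 1 (G↔A, transition), site 2 (G↔A, transition), site 6 (C↔G, transversion), site 11 (G↔T, transversion), site 17 (C↔G, transversion), site 18 (G↔T, transversion).
Of the 6 differences, 2 transitions and 4 transversions, so the answer is 2.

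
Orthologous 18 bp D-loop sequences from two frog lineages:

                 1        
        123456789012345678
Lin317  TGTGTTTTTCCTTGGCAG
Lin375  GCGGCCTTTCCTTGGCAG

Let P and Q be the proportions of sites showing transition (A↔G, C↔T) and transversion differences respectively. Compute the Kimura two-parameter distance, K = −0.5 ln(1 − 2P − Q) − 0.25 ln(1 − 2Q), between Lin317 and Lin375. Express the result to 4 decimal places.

Differing sites — 1:T/G (Tv); 2:G/C (Tv); 3:T/G (Tv); 5:T/C (Ti); 6:T/C (Ti).
Of the 5 differences, 2 transitions and 3 transversions over 18 sites: P = 2/18 = 0.111111, Q = 3/18 = 0.166667.
d = −0.5·ln(0.611111) − 0.25·ln(0.666666) = −0.5·(-0.492477) − 0.25·(-0.405466) = 0.3476.

0.3476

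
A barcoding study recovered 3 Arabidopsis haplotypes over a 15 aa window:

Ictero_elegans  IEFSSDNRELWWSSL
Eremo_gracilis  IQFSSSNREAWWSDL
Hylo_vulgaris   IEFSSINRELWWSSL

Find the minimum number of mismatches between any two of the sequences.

1

Pairwise Hamming distances:
  Ictero_elegans vs Eremo_gracilis: 4
  Ictero_elegans vs Hylo_vulgaris: 1
  Eremo_gracilis vs Hylo_vulgaris: 4
The smallest is 1, between Ictero_elegans and Hylo_vulgaris.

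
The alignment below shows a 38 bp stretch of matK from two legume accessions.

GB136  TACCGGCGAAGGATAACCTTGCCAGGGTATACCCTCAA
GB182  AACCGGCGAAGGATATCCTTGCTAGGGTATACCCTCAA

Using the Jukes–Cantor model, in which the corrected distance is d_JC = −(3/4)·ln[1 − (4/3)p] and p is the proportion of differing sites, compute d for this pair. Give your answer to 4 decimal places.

The sequences differ at positions 1 (T/A), 16 (A/T), 23 (C/T).
p = 3/38 = 0.078947.
d = −0.75 · ln(1 − (4/3)·0.078947) = −0.75 · ln(0.894737) = −0.75 · (-0.111225) = 0.0834.

0.0834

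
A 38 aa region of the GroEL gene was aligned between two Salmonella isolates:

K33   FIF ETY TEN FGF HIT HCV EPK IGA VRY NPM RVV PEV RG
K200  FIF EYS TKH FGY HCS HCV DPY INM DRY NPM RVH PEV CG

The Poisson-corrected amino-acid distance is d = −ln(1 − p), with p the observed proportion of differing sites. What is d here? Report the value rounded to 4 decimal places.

0.4595

The sequences differ at positions 5 (T/Y), 6 (Y/S), 8 (E/K), 9 (N/H), 12 (F/Y), 14 (I/C), 15 (T/S), 19 (E/D), 21 (K/Y), 23 (G/N), 24 (A/M), 25 (V/D), 33 (V/H), 37 (R/C).
p = 14/38 = 0.368421.
d = −ln(1 − 0.368421) = −ln(0.631579) = 0.4595.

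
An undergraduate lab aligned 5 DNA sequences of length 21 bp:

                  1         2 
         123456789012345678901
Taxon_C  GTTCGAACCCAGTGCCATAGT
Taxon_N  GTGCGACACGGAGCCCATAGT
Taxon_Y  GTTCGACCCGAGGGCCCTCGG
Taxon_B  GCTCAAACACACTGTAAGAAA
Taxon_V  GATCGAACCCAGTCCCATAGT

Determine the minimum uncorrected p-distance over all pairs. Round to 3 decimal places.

0.095

Pairwise Hamming distances:
  Taxon_C vs Taxon_N: 8
  Taxon_C vs Taxon_Y: 6
  Taxon_C vs Taxon_B: 9
  Taxon_C vs Taxon_V: 2
  Taxon_N vs Taxon_Y: 8
  Taxon_N vs Taxon_B: 16
  Taxon_N vs Taxon_V: 8
  Taxon_Y vs Taxon_B: 14
  Taxon_Y vs Taxon_V: 8
  Taxon_B vs Taxon_V: 10
The smallest is 2 mismatches, between Taxon_C and Taxon_V; p = 2/21 = 0.095.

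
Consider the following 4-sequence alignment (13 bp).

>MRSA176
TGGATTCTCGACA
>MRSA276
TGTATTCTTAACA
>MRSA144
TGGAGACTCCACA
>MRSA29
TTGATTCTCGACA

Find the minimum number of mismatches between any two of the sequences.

1

Pairwise Hamming distances:
  MRSA176 vs MRSA276: 3
  MRSA176 vs MRSA144: 3
  MRSA176 vs MRSA29: 1
  MRSA276 vs MRSA144: 5
  MRSA276 vs MRSA29: 4
  MRSA144 vs MRSA29: 4
The smallest is 1, between MRSA176 and MRSA29.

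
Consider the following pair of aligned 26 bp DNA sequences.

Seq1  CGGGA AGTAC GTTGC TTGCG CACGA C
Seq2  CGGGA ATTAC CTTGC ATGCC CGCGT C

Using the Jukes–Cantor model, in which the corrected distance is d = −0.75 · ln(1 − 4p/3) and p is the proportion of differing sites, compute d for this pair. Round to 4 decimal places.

Differing sites — 7:G/T; 11:G/C; 16:T/A; 20:G/C; 22:A/G; 25:A/T.
p = 6/26 = 0.230769.
d = −0.75 · ln(1 − (4/3)·0.230769) = −0.75 · ln(0.692308) = −0.75 · (-0.367724) = 0.2758.

0.2758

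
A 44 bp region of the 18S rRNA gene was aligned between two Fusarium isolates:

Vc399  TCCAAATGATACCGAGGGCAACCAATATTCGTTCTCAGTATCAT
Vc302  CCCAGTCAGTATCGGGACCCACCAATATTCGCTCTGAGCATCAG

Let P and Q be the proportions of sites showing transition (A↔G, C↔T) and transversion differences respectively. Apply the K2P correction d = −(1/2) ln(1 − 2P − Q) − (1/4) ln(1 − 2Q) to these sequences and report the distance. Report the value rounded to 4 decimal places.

0.4843

The sequences differ at positions 1 (T/C, transition), 5 (A/G, transition), 6 (A/T, transversion), 7 (T/C, transition), 8 (G/A, transition), 9 (A/G, transition), 12 (C/T, transition), 15 (A/G, transition), 17 (G/A, transition), 18 (G/C, transversion), 20 (A/C, transversion), 32 (T/C, transition), 36 (C/G, transversion), 39 (T/C, transition), 44 (T/G, transversion).
Of the 15 differences, 10 transitions and 5 transversions over 44 sites: P = 10/44 = 0.227273, Q = 5/44 = 0.113636.
d = −0.5·ln(0.431818) − 0.25·ln(0.772728) = −0.5·(-0.839751) − 0.25·(-0.257828) = 0.4843.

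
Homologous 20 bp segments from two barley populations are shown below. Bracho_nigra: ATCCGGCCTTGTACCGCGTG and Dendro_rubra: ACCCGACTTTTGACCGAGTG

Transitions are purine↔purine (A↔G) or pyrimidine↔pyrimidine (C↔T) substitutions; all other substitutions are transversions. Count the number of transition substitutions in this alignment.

Mismatches occur at site 2 (T→C, transition), site 6 (G→A, transition), site 8 (C→T, transition), site 11 (G→T, transversion), site 12 (T→G, transversion), site 17 (C→A, transversion).
Of the 6 differences, 3 transitions and 3 transversions, so the answer is 3.

3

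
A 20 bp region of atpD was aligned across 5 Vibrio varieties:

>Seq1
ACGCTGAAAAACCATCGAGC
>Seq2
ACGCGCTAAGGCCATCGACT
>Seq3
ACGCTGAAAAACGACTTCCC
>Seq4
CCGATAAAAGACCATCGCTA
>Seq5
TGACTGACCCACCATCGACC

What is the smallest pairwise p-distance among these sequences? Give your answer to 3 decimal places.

Pairwise Hamming distances:
  Seq1 vs Seq2: 7
  Seq1 vs Seq3: 6
  Seq1 vs Seq4: 7
  Seq1 vs Seq5: 7
  Seq2 vs Seq3: 11
  Seq2 vs Seq4: 9
  Seq2 vs Seq5: 11
  Seq3 vs Seq4: 10
  Seq3 vs Seq5: 11
  Seq4 vs Seq5: 11
The smallest is 6 mismatches, between Seq1 and Seq3; p = 6/20 = 0.300.

0.300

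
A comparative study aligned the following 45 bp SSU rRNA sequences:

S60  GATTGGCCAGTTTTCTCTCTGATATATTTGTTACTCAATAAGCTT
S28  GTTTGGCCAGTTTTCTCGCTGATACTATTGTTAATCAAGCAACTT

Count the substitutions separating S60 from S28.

9

The sequences differ at positions 2 (A/T), 18 (T/G), 25 (T/C), 26 (A/T), 27 (T/A), 34 (C/A), 39 (T/G), 40 (A/C), 42 (G/A).
That gives 9 mismatches out of 45 aligned sites, so the Hamming distance is 9.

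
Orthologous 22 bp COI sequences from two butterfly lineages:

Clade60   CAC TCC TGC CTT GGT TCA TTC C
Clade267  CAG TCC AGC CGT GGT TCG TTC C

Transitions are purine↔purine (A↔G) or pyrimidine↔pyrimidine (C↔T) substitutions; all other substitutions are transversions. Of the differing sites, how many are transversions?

3

Differing sites — 3:C/G (Tv); 7:T/A (Tv); 11:T/G (Tv); 18:A/G (Ti).
Of the 4 differences, 1 transition and 3 transversions, so the answer is 3.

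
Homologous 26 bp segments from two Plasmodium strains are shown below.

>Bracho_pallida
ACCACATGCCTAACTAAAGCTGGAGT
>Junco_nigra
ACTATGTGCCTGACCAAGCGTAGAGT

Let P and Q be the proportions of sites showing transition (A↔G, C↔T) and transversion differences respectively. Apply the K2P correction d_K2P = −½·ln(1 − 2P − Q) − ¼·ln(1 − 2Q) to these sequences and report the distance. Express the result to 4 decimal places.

0.5195

Mismatches occur at site 3 (C↔T, transition), site 5 (C↔T, transition), site 6 (A↔G, transition), site 12 (A↔G, transition), site 15 (T↔C, transition), site 18 (A↔G, transition), site 19 (G↔C, transversion), site 20 (C↔G, transversion), site 22 (G↔A, transition).
Of the 9 differences, 7 transitions and 2 transversions over 26 sites: P = 7/26 = 0.269231, Q = 2/26 = 0.076923.
d = −0.5·ln(0.384615) − 0.25·ln(0.846154) = −0.5·(-0.955512) − 0.25·(-0.167054) = 0.5195.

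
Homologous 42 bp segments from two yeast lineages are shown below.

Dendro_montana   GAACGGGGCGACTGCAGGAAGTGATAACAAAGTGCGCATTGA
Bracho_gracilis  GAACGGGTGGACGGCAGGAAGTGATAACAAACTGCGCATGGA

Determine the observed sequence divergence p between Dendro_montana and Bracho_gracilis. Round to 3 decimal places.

0.119

Differing sites — 8:G/T; 9:C/G; 13:T/G; 32:G/C; 40:T/G.
There are 5 differences over 42 sites, so p = 5/42 = 0.119.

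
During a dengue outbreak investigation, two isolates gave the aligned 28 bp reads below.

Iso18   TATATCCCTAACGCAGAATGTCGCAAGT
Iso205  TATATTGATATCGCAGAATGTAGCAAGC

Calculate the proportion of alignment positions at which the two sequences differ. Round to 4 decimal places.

0.2143

The sequences differ at positions 6 (C/T), 7 (C/G), 8 (C/A), 11 (A/T), 22 (C/A), 28 (T/C).
There are 6 differences over 28 sites, so p = 6/28 = 0.2143.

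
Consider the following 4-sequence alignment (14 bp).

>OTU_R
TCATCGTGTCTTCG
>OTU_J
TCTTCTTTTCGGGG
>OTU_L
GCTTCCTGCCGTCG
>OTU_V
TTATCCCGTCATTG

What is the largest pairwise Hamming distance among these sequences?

Pairwise Hamming distances:
  OTU_R vs OTU_J: 6
  OTU_R vs OTU_L: 5
  OTU_R vs OTU_V: 5
  OTU_J vs OTU_L: 6
  OTU_J vs OTU_V: 8
  OTU_L vs OTU_V: 7
The largest is 8, between OTU_J and OTU_V.

8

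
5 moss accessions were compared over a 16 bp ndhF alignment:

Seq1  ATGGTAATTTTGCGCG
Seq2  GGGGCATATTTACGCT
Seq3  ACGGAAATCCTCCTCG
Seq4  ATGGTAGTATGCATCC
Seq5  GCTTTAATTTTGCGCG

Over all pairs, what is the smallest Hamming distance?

Pairwise Hamming distances:
  Seq1 vs Seq2: 7
  Seq1 vs Seq3: 6
  Seq1 vs Seq4: 7
  Seq1 vs Seq5: 4
  Seq2 vs Seq3: 10
  Seq2 vs Seq4: 11
  Seq2 vs Seq5: 8
  Seq3 vs Seq4: 8
  Seq3 vs Seq5: 8
  Seq4 vs Seq5: 11
The smallest is 4, between Seq1 and Seq5.

4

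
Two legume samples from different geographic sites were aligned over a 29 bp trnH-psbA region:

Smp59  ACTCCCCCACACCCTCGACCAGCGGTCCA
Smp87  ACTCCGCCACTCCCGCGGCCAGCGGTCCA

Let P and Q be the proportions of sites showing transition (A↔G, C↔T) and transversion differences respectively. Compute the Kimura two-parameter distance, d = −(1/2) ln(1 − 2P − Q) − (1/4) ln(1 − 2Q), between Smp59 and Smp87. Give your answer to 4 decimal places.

0.1526

Differing sites — 6:C/G (Tv); 11:A/T (Tv); 15:T/G (Tv); 18:A/G (Ti).
Of the 4 differences, 1 transition and 3 transversions over 29 sites: P = 1/29 = 0.034483, Q = 3/29 = 0.103448.
d = −0.5·ln(0.827586) − 0.25·ln(0.793104) = −0.5·(-0.189242) − 0.25·(-0.231801) = 0.1526.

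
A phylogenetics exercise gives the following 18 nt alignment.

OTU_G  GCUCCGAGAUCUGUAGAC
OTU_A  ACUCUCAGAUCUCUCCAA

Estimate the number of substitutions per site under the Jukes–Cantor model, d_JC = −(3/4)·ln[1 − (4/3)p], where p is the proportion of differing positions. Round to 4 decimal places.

Differing sites — 1:G/A; 5:C/U; 6:G/C; 13:G/C; 15:A/C; 16:G/C; 18:C/A.
p = 7/18 = 0.388889.
d = −0.75 · ln(1 − (4/3)·0.388889) = −0.75 · ln(0.481481) = −0.75 · (-0.730889) = 0.5482.

0.5482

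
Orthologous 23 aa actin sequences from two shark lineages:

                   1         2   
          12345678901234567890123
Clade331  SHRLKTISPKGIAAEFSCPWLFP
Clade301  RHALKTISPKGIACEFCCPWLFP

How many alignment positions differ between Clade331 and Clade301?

Differing sites — 1:S/R; 3:R/A; 14:A/C; 17:S/C.
That gives 4 mismatches out of 23 aligned sites, so the Hamming distance is 4.

4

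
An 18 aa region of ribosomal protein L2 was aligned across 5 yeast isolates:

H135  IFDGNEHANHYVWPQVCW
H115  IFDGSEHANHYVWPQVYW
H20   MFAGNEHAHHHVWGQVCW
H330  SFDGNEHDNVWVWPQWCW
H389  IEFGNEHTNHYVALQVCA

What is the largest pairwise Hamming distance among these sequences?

Pairwise Hamming distances:
  H135 vs H115: 2
  H135 vs H20: 5
  H135 vs H330: 5
  H135 vs H389: 6
  H115 vs H20: 7
  H115 vs H330: 7
  H115 vs H389: 8
  H20 vs H330: 8
  H20 vs H389: 9
  H330 vs H389: 10
The largest is 10, between H330 and H389.

10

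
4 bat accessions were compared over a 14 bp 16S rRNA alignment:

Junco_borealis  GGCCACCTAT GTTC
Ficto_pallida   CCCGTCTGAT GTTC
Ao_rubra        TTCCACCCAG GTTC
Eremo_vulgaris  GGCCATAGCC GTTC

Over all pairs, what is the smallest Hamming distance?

Pairwise Hamming distances:
  Junco_borealis vs Ficto_pallida: 6
  Junco_borealis vs Ao_rubra: 4
  Junco_borealis vs Eremo_vulgaris: 5
  Ficto_pallida vs Ao_rubra: 7
  Ficto_pallida vs Eremo_vulgaris: 8
  Ao_rubra vs Eremo_vulgaris: 7
The smallest is 4, between Junco_borealis and Ao_rubra.

4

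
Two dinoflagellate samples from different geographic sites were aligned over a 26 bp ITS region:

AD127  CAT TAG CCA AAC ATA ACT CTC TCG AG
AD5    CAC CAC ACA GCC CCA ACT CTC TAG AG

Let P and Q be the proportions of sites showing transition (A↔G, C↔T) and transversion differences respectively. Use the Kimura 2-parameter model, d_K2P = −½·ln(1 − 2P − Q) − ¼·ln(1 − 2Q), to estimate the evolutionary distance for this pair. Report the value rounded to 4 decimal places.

0.4680

Differing sites — 3:T/C (Ti); 4:T/C (Ti); 6:G/C (Tv); 7:C/A (Tv); 10:A/G (Ti); 11:A/C (Tv); 13:A/C (Tv); 14:T/C (Ti); 23:C/A (Tv).
Of the 9 differences, 4 transitions and 5 transversions over 26 sites: P = 4/26 = 0.153846, Q = 5/26 = 0.192308.
d = −0.5·ln(0.500000) − 0.25·ln(0.615384) = −0.5·(-0.693147) − 0.25·(-0.485509) = 0.4680.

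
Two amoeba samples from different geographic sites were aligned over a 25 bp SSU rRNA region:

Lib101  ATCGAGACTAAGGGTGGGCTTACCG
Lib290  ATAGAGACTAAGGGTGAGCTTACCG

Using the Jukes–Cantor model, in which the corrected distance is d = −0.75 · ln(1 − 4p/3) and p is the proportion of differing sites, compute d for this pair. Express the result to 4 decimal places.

Differing sites — 3:C/A; 17:G/A.
p = 2/25 = 0.080000.
d = −0.75 · ln(1 − (4/3)·0.080000) = −0.75 · ln(0.893333) = −0.75 · (-0.112796) = 0.0846.

0.0846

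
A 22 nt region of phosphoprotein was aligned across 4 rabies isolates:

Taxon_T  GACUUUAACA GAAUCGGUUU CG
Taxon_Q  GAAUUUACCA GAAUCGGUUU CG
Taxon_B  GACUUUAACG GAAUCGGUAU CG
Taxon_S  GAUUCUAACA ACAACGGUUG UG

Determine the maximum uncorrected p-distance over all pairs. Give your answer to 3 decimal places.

Pairwise Hamming distances:
  Taxon_T vs Taxon_Q: 2
  Taxon_T vs Taxon_B: 2
  Taxon_T vs Taxon_S: 7
  Taxon_Q vs Taxon_B: 4
  Taxon_Q vs Taxon_S: 8
  Taxon_B vs Taxon_S: 9
The largest is 9 mismatches, between Taxon_B and Taxon_S; p = 9/22 = 0.409.

0.409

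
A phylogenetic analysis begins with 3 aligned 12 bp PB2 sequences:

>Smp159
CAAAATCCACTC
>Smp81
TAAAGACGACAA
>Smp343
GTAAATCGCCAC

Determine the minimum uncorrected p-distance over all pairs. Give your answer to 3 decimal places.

Pairwise Hamming distances:
  Smp159 vs Smp81: 6
  Smp159 vs Smp343: 5
  Smp81 vs Smp343: 6
The smallest is 5 mismatches, between Smp159 and Smp343; p = 5/12 = 0.417.

0.417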